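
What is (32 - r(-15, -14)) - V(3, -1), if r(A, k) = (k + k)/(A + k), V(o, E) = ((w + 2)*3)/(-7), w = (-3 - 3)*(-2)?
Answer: 1074/29 ≈ 37.034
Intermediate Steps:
w = 12 (w = -6*(-2) = 12)
V(o, E) = -6 (V(o, E) = ((12 + 2)*3)/(-7) = (14*3)*(-⅐) = 42*(-⅐) = -6)
r(A, k) = 2*k/(A + k) (r(A, k) = (2*k)/(A + k) = 2*k/(A + k))
(32 - r(-15, -14)) - V(3, -1) = (32 - 2*(-14)/(-15 - 14)) - 1*(-6) = (32 - 2*(-14)/(-29)) + 6 = (32 - 2*(-14)*(-1)/29) + 6 = (32 - 1*28/29) + 6 = (32 - 28/29) + 6 = 900/29 + 6 = 1074/29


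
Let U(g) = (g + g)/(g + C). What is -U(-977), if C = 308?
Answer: -1954/669 ≈ -2.9208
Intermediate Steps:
U(g) = 2*g/(308 + g) (U(g) = (g + g)/(g + 308) = (2*g)/(308 + g) = 2*g/(308 + g))
-U(-977) = -2*(-977)/(308 - 977) = -2*(-977)/(-669) = -2*(-977)*(-1)/669 = -1*1954/669 = -1954/669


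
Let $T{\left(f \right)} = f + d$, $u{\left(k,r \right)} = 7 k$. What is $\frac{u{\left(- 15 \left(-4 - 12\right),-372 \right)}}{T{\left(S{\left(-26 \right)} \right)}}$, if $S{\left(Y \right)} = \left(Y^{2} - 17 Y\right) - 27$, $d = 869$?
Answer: $\frac{6}{7} \approx 0.85714$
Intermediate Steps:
$S{\left(Y \right)} = -27 + Y^{2} - 17 Y$
$T{\left(f \right)} = 869 + f$ ($T{\left(f \right)} = f + 869 = 869 + f$)
$\frac{u{\left(- 15 \left(-4 - 12\right),-372 \right)}}{T{\left(S{\left(-26 \right)} \right)}} = \frac{7 \left(- 15 \left(-4 - 12\right)\right)}{869 - \left(-415 - 676\right)} = \frac{7 \left(\left(-15\right) \left(-16\right)\right)}{869 + \left(-27 + 676 + 442\right)} = \frac{7 \cdot 240}{869 + 1091} = \frac{1680}{1960} = 1680 \cdot \frac{1}{1960} = \frac{6}{7}$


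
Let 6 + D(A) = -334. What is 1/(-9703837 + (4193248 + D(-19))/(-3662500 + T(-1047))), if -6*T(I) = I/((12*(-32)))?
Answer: -2812800349/27294959320392457 ≈ -1.0305e-7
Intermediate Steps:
T(I) = I/2304 (T(I) = -I/(6*(12*(-32))) = -I/(6*(-384)) = -I*(-1)/(6*384) = -(-1)*I/2304 = I/2304)
D(A) = -340 (D(A) = -6 - 334 = -340)
1/(-9703837 + (4193248 + D(-19))/(-3662500 + T(-1047))) = 1/(-9703837 + (4193248 - 340)/(-3662500 + (1/2304)*(-1047))) = 1/(-9703837 + 4192908/(-3662500 - 349/768)) = 1/(-9703837 + 4192908/(-2812800349/768)) = 1/(-9703837 + 4192908*(-768/2812800349)) = 1/(-9703837 - 3220153344/2812800349) = 1/(-27294959320392457/2812800349) = -2812800349/27294959320392457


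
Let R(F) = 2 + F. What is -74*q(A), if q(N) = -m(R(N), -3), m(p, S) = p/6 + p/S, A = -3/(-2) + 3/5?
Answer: -1517/30 ≈ -50.567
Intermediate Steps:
A = 21/10 (A = -3*(-1/2) + 3*(1/5) = 3/2 + 3/5 = 21/10 ≈ 2.1000)
m(p, S) = p/6 + p/S (m(p, S) = p*(1/6) + p/S = p/6 + p/S)
q(N) = 1/3 + N/6 (q(N) = -((2 + N)/6 + (2 + N)/(-3)) = -((1/3 + N/6) + (2 + N)*(-1/3)) = -((1/3 + N/6) + (-2/3 - N/3)) = -(-1/3 - N/6) = 1/3 + N/6)
-74*q(A) = -74*(1/3 + (1/6)*(21/10)) = -74*(1/3 + 7/20) = -74*41/60 = -1517/30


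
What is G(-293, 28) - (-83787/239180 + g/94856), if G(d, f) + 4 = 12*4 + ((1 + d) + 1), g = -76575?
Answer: -1394397159397/5671914520 ≈ -245.84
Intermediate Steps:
G(d, f) = 46 + d (G(d, f) = -4 + (12*4 + ((1 + d) + 1)) = -4 + (48 + (2 + d)) = -4 + (50 + d) = 46 + d)
G(-293, 28) - (-83787/239180 + g/94856) = (46 - 293) - (-83787/239180 - 76575/94856) = -247 - (-83787*1/239180 - 76575*1/94856) = -247 - (-83787/239180 - 76575/94856) = -247 - 1*(-6565727043/5671914520) = -247 + 6565727043/5671914520 = -1394397159397/5671914520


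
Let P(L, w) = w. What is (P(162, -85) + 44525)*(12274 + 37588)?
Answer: 2215867280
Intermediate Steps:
(P(162, -85) + 44525)*(12274 + 37588) = (-85 + 44525)*(12274 + 37588) = 44440*49862 = 2215867280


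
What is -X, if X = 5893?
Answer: -5893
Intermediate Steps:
-X = -1*5893 = -5893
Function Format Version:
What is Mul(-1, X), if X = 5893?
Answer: -5893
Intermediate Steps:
Mul(-1, X) = Mul(-1, 5893) = -5893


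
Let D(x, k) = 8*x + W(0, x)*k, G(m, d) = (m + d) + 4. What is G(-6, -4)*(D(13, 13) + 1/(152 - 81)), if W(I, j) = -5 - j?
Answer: 55374/71 ≈ 779.92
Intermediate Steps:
G(m, d) = 4 + d + m (G(m, d) = (d + m) + 4 = 4 + d + m)
D(x, k) = 8*x + k*(-5 - x) (D(x, k) = 8*x + (-5 - x)*k = 8*x + k*(-5 - x))
G(-6, -4)*(D(13, 13) + 1/(152 - 81)) = (4 - 4 - 6)*((8*13 - 1*13*(5 + 13)) + 1/(152 - 81)) = -6*((104 - 1*13*18) + 1/71) = -6*((104 - 234) + 1/71) = -6*(-130 + 1/71) = -6*(-9229/71) = 55374/71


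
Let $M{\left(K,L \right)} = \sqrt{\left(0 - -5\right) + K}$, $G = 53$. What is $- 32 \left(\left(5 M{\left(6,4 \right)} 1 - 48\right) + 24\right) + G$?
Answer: $821 - 160 \sqrt{11} \approx 290.34$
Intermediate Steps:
$M{\left(K,L \right)} = \sqrt{5 + K}$ ($M{\left(K,L \right)} = \sqrt{\left(0 + 5\right) + K} = \sqrt{5 + K}$)
$- 32 \left(\left(5 M{\left(6,4 \right)} 1 - 48\right) + 24\right) + G = - 32 \left(\left(5 \sqrt{5 + 6} \cdot 1 - 48\right) + 24\right) + 53 = - 32 \left(\left(5 \sqrt{11} \cdot 1 - 48\right) + 24\right) + 53 = - 32 \left(\left(5 \sqrt{11} - 48\right) + 24\right) + 53 = - 32 \left(\left(-48 + 5 \sqrt{11}\right) + 24\right) + 53 = - 32 \left(-24 + 5 \sqrt{11}\right) + 53 = \left(768 - 160 \sqrt{11}\right) + 53 = 821 - 160 \sqrt{11}$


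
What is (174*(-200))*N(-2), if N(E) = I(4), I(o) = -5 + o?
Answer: 34800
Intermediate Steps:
N(E) = -1 (N(E) = -5 + 4 = -1)
(174*(-200))*N(-2) = (174*(-200))*(-1) = -34800*(-1) = 34800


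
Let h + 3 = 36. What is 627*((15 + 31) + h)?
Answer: 49533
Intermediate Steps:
h = 33 (h = -3 + 36 = 33)
627*((15 + 31) + h) = 627*((15 + 31) + 33) = 627*(46 + 33) = 627*79 = 49533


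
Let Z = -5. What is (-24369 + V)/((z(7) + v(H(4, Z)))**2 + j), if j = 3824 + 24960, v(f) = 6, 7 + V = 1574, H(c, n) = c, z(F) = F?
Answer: -22802/28953 ≈ -0.78755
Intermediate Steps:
V = 1567 (V = -7 + 1574 = 1567)
j = 28784
(-24369 + V)/((z(7) + v(H(4, Z)))**2 + j) = (-24369 + 1567)/((7 + 6)**2 + 28784) = -22802/(13**2 + 28784) = -22802/(169 + 28784) = -22802/28953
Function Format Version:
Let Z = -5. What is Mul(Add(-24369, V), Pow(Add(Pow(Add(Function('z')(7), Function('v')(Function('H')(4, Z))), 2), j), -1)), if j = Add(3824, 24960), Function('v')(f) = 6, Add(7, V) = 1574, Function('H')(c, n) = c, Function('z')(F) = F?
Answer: Rational(-22802, 28953) ≈ -0.78755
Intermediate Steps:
V = 1567 (V = Add(-7, 1574) = 1567)
j = 28784
Mul(Add(-24369, V), Pow(Add(Pow(Add(Function('z')(7), Function('v')(Function('H')(4, Z))), 2), j), -1)) = Mul(Add(-24369, 1567), Pow(Add(Pow(Add(7, 6), 2), 28784), -1)) = Mul(-22802, Pow(Add(Pow(13, 2), 28784), -1)) = Mul(-22802, Pow(Add(169, 28784), -1)) = Mul(-22802, Pow(28953, -1)) = Mul(-22802, Rational(1, 28953)) = Rational(-22802, 28953)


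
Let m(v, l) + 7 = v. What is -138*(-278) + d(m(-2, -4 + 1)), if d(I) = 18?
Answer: 38382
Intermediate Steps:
m(v, l) = -7 + v
-138*(-278) + d(m(-2, -4 + 1)) = -138*(-278) + 18 = 38364 + 18 = 38382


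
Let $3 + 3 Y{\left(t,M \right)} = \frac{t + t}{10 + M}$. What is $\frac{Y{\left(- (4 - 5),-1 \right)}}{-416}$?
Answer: $\frac{25}{11232} \approx 0.0022258$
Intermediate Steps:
$Y{\left(t,M \right)} = -1 + \frac{2 t}{3 \left(10 + M\right)}$ ($Y{\left(t,M \right)} = -1 + \frac{\left(t + t\right) \frac{1}{10 + M}}{3} = -1 + \frac{2 t \frac{1}{10 + M}}{3} = -1 + \frac{2 t}{3 \left(10 + M\right)}$)
$\frac{Y{\left(- (4 - 5),-1 \right)}}{-416} = \frac{\frac{1}{10 - 1} \left(-10 - -1 + \frac{2 \left(- (4 - 5)\right)}{3}\right)}{-416} = \frac{-10 + 1 + \frac{2 \left(\left(-1\right) \left(-1\right)\right)}{3}}{9} \left(- \frac{1}{416}\right) = \frac{-10 + 1 + \frac{2}{3} \cdot 1}{9} \left(- \frac{1}{416}\right) = \frac{-10 + 1 + \frac{2}{3}}{9} \left(- \frac{1}{416}\right) = \frac{1}{9} \left(- \frac{25}{3}\right) \left(- \frac{1}{416}\right) = \left(- \frac{25}{27}\right) \left(- \frac{1}{416}\right) = \frac{25}{11232}$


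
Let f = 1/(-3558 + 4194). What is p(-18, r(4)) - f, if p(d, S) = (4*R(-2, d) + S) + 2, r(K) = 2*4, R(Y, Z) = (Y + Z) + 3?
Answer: -36889/636 ≈ -58.002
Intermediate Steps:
R(Y, Z) = 3 + Y + Z
r(K) = 8
f = 1/636 ≈ 0.0015723
p(d, S) = 6 + S + 4*d (p(d, S) = (4*(3 - 2 + d) + S) + 2 = (4*(1 + d) + S) + 2 = ((4 + 4*d) + S) + 2 = (4 + S + 4*d) + 2 = 6 + S + 4*d)
p(-18, r(4)) - f = (6 + 8 + 4*(-18)) - 1*1/636 = (6 + 8 - 72) - 1/636 = -58 - 1/636 = -36889/636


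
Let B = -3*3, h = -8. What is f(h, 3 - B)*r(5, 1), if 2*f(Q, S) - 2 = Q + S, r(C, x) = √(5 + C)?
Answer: 3*√10 ≈ 9.4868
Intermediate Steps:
B = -9
f(Q, S) = 1 + Q/2 + S/2 (f(Q, S) = 1 + (Q + S)/2 = 1 + (Q/2 + S/2) = 1 + Q/2 + S/2)
f(h, 3 - B)*r(5, 1) = (1 + (½)*(-8) + (3 - 1*(-9))/2)*√(5 + 5) = (1 - 4 + (3 + 9)/2)*√10 = (1 - 4 + (½)*12)*√10 = (1 - 4 + 6)*√10 = 3*√10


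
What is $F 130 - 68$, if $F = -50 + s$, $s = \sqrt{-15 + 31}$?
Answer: $-6048$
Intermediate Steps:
$s = 4$ ($s = \sqrt{16} = 4$)
$F = -46$ ($F = -50 + 4 = -46$)
$F 130 - 68 = \left(-46\right) 130 - 68 = -5980 - 68 = -6048$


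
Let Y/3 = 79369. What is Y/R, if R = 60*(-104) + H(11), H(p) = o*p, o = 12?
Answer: -79369/2036 ≈ -38.983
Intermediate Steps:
Y = 238107 (Y = 3*79369 = 238107)
H(p) = 12*p
R = -6108 (R = 60*(-104) + 12*11 = -6240 + 132 = -6108)
Y/R = 238107/(-6108) = 238107*(-1/6108) = -79369/2036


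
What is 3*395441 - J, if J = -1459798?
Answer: 2646121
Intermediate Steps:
3*395441 - J = 3*395441 - 1*(-1459798) = 1186323 + 1459798 = 2646121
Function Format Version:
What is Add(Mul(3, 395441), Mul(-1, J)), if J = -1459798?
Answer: 2646121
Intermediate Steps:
Add(Mul(3, 395441), Mul(-1, J)) = Add(Mul(3, 395441), Mul(-1, -1459798)) = Add(1186323, 1459798) = 2646121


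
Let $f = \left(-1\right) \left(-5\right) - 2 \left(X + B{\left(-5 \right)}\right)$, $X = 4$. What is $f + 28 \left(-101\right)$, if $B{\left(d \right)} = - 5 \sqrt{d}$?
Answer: $-2831 + 10 i \sqrt{5} \approx -2831.0 + 22.361 i$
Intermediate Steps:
$f = -3 + 10 i \sqrt{5}$ ($f = \left(-1\right) \left(-5\right) - 2 \left(4 - 5 \sqrt{-5}\right) = 5 - 2 \left(4 - 5 i \sqrt{5}\right) = 5 - \left(8 - 10 i \sqrt{5}\right) = -3 + 10 i \sqrt{5} \approx -3.0 + 22.361 i$)
$f + 28 \left(-101\right) = \left(-3 + 10 i \sqrt{5}\right) + 28 \left(-101\right) = \left(-3 + 10 i \sqrt{5}\right) - 2828 = -2831 + 10 i \sqrt{5}$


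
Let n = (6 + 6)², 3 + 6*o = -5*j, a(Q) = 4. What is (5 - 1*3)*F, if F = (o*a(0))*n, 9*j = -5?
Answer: -128/3 ≈ -42.667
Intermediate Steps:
j = -5/9 (j = (⅑)*(-5) = -5/9 ≈ -0.55556)
o = -1/27 (o = -½ + (-5*(-5/9))/6 = -½ + (⅙)*(25/9) = -½ + 25/54 = -1/27 ≈ -0.037037)
n = 144 (n = 12² = 144)
F = -64/3 (F = -1/27*4*144 = -4/27*144 = -64/3 ≈ -21.333)
(5 - 1*3)*F = (5 - 1*3)*(-64/3) = (5 - 3)*(-64/3) = 2*(-64/3) = -128/3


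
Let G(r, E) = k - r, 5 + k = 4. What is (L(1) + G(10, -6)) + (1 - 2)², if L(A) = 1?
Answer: -9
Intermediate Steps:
k = -1 (k = -5 + 4 = -1)
G(r, E) = -1 - r
(L(1) + G(10, -6)) + (1 - 2)² = (1 + (-1 - 1*10)) + (1 - 2)² = (1 + (-1 - 10)) + (-1)² = (1 - 11) + 1 = -10 + 1 = -9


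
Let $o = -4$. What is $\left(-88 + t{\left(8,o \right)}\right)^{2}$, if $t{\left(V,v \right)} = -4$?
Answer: $8464$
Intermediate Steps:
$\left(-88 + t{\left(8,o \right)}\right)^{2} = \left(-88 - 4\right)^{2} = \left(-92\right)^{2} = 8464$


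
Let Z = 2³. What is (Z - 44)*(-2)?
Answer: 72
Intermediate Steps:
Z = 8
(Z - 44)*(-2) = (8 - 44)*(-2) = -36*(-2) = 72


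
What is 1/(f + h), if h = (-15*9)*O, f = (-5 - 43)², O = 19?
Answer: -1/261 ≈ -0.0038314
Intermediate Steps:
f = 2304 (f = (-48)² = 2304)
h = -2565 (h = -15*9*19 = -135*19 = -2565)
1/(f + h) = 1/(2304 - 2565) = 1/(-261) = -1/261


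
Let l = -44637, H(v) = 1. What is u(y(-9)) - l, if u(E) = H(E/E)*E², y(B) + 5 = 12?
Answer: 44686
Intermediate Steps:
y(B) = 7 (y(B) = -5 + 12 = 7)
u(E) = E² (u(E) = 1*E² = E²)
u(y(-9)) - l = 7² - 1*(-44637) = 49 + 44637 = 44686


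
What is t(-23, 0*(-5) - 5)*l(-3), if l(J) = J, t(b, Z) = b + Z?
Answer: 84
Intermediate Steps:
t(b, Z) = Z + b
t(-23, 0*(-5) - 5)*l(-3) = ((0*(-5) - 5) - 23)*(-3) = ((0 - 5) - 23)*(-3) = (-5 - 23)*(-3) = -28*(-3) = 84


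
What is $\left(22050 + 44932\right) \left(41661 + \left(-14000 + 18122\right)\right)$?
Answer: $3066636906$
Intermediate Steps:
$\left(22050 + 44932\right) \left(41661 + \left(-14000 + 18122\right)\right) = 66982 \left(41661 + 4122\right) = 66982 \cdot 45783 = 3066636906$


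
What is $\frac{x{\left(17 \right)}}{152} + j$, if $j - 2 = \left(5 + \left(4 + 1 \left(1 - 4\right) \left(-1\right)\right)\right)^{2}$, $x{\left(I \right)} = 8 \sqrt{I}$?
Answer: $146 + \frac{\sqrt{17}}{19} \approx 146.22$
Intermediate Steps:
$j = 146$ ($j = 2 + \left(5 + \left(4 + 1 \left(1 - 4\right) \left(-1\right)\right)\right)^{2} = 2 + \left(5 + \left(4 + 1 \left(\left(-3\right) \left(-1\right)\right)\right)\right)^{2} = 2 + \left(5 + \left(4 + 1 \cdot 3\right)\right)^{2} = 2 + \left(5 + \left(4 + 3\right)\right)^{2} = 2 + \left(5 + 7\right)^{2} = 2 + 12^{2} = 2 + 144 = 146$)
$\frac{x{\left(17 \right)}}{152} + j = \frac{8 \sqrt{17}}{152} + 146 = \frac{\sqrt{17}}{19} + 146 = 146 + \frac{\sqrt{17}}{19}$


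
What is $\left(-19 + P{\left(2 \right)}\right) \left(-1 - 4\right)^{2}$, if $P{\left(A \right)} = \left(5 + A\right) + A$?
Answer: $-250$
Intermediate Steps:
$P{\left(A \right)} = 5 + 2 A$
$\left(-19 + P{\left(2 \right)}\right) \left(-1 - 4\right)^{2} = \left(-19 + \left(5 + 2 \cdot 2\right)\right) \left(-1 - 4\right)^{2} = \left(-19 + \left(5 + 4\right)\right) \left(-1 - 4\right)^{2} = \left(-19 + 9\right) \left(-5\right)^{2} = \left(-10\right) 25 = -250$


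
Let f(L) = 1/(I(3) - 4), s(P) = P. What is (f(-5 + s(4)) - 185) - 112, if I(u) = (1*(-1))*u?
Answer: -2080/7 ≈ -297.14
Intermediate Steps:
I(u) = -u
f(L) = -⅐ (f(L) = 1/(-1*3 - 4) = 1/(-3 - 4) = 1/(-7) = -⅐)
(f(-5 + s(4)) - 185) - 112 = (-⅐ - 185) - 112 = -1296/7 - 112 = -2080/7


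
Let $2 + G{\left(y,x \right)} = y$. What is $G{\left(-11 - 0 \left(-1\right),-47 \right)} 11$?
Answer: $-143$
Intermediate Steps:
$G{\left(y,x \right)} = -2 + y$
$G{\left(-11 - 0 \left(-1\right),-47 \right)} 11 = \left(-2 - \left(11 + 0 \left(-1\right)\right)\right) 11 = \left(-2 - 11\right) 11 = \left(-13\right) 11 = -143$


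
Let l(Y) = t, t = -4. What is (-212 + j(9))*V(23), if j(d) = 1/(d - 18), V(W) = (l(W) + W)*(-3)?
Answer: 36271/3 ≈ 12090.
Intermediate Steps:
l(Y) = -4
V(W) = 12 - 3*W (V(W) = (-4 + W)*(-3) = 12 - 3*W)
j(d) = 1/(-18 + d)
(-212 + j(9))*V(23) = (-212 + 1/(-18 + 9))*(12 - 3*23) = (-212 + 1/(-9))*(12 - 69) = (-212 - ⅑)*(-57) = -1909/9*(-57) = 36271/3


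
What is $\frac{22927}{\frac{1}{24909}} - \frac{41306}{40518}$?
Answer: $\frac{11569684797884}{20259} \approx 5.7109 \cdot 10^{8}$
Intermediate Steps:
$\frac{22927}{\frac{1}{24909}} - \frac{41306}{40518} = 22927 \frac{1}{\frac{1}{24909}} - \frac{20653}{20259} = 22927 \cdot 24909 - \frac{20653}{20259} = 571088643 - \frac{20653}{20259} = \frac{11569684797884}{20259}$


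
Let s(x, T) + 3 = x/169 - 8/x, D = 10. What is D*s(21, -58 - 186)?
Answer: -115580/3549 ≈ -32.567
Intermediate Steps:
s(x, T) = -3 - 8/x + x/169 (s(x, T) = -3 + (x/169 - 8/x) = -3 + (-8/x + x/169) = -3 - 8/x + x/169)
D*s(21, -58 - 186) = 10*(-3 - 8/21 + (1/169)*21) = 10*(-3 - 8*1/21 + 21/169) = 10*(-3 - 8/21 + 21/169) = 10*(-11558/3549) = -115580/3549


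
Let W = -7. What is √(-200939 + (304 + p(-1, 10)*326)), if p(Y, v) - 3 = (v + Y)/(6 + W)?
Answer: I*√202591 ≈ 450.1*I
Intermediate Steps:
p(Y, v) = 3 - Y - v (p(Y, v) = 3 + (v + Y)/(6 - 7) = 3 + (Y + v)/(-1) = 3 + (Y + v)*(-1) = 3 + (-Y - v) = 3 - Y - v)
√(-200939 + (304 + p(-1, 10)*326)) = √(-200939 + (304 + (3 - 1*(-1) - 1*10)*326)) = √(-200939 + (304 + (3 + 1 - 10)*326)) = √(-200939 + (304 - 6*326)) = √(-200939 + (304 - 1956)) = √(-200939 - 1652) = √(-202591) = I*√202591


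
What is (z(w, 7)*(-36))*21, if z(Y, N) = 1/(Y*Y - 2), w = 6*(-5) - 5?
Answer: -756/1223 ≈ -0.61815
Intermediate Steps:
w = -35 (w = -30 - 5 = -35)
z(Y, N) = 1/(-2 + Y²) (z(Y, N) = 1/(Y² - 2) = 1/(-2 + Y²))
(z(w, 7)*(-36))*21 = (-36/(-2 + (-35)²))*21 = (-36/(-2 + 1225))*21 = (-36/1223)*21 = ((1/1223)*(-36))*21 = -36/1223*21 = -756/1223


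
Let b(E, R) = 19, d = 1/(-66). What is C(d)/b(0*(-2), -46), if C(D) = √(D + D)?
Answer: I*√33/627 ≈ 0.009162*I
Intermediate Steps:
d = -1/66 ≈ -0.015152
C(D) = √2*√D (C(D) = √(2*D) = √2*√D)
C(d)/b(0*(-2), -46) = (√2*√(-1/66))/19 = (√2*(I*√66/66))*(1/19) = (I*√33/33)*(1/19) = I*√33/627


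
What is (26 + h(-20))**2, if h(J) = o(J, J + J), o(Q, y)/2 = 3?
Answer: 1024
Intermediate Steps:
o(Q, y) = 6 (o(Q, y) = 2*3 = 6)
h(J) = 6
(26 + h(-20))**2 = (26 + 6)**2 = 32**2 = 1024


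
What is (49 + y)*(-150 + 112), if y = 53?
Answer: -3876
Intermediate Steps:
(49 + y)*(-150 + 112) = (49 + 53)*(-150 + 112) = 102*(-38) = -3876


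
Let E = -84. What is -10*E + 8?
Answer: 848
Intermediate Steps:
-10*E + 8 = -10*(-84) + 8 = 840 + 8 = 848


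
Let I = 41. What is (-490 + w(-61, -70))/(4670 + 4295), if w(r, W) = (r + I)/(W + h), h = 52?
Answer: -80/1467 ≈ -0.054533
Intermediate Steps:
w(r, W) = (41 + r)/(52 + W) (w(r, W) = (r + 41)/(W + 52) = (41 + r)/(52 + W))
(-490 + w(-61, -70))/(4670 + 4295) = (-490 + (41 - 61)/(52 - 70))/(4670 + 4295) = (-490 - 20/(-18))/8965 = (-490 - 1/18*(-20))*(1/8965) = (-490 + 10/9)*(1/8965) = -4400/9*1/8965 = -80/1467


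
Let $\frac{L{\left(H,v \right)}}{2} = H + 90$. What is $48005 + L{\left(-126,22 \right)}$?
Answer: $47933$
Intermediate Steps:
$L{\left(H,v \right)} = 180 + 2 H$ ($L{\left(H,v \right)} = 2 \left(H + 90\right) = 2 \left(90 + H\right) = 180 + 2 H$)
$48005 + L{\left(-126,22 \right)} = 48005 + \left(180 + 2 \left(-126\right)\right) = 48005 + \left(180 - 252\right) = 48005 - 72 = 47933$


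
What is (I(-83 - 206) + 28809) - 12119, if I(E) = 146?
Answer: 16836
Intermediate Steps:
(I(-83 - 206) + 28809) - 12119 = (146 + 28809) - 12119 = 28955 - 12119 = 16836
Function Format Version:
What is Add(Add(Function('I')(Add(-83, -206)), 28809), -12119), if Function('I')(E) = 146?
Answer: 16836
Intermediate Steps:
Add(Add(Function('I')(Add(-83, -206)), 28809), -12119) = Add(Add(146, 28809), -12119) = Add(28955, -12119) = 16836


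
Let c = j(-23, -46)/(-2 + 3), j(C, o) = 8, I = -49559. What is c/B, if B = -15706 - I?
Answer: 8/33853 ≈ 0.00023632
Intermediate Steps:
c = 8 (c = 8/(-2 + 3) = 8/1 = 1*8 = 8)
B = 33853 (B = -15706 - 1*(-49559) = -15706 + 49559 = 33853)
c/B = 8/33853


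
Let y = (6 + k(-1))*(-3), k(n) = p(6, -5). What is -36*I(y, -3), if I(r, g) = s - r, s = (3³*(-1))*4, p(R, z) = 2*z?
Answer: 4320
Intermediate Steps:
k(n) = -10 (k(n) = 2*(-5) = -10)
s = -108 (s = (27*(-1))*4 = -27*4 = -108)
y = 12 (y = (6 - 10)*(-3) = -4*(-3) = 12)
I(r, g) = -108 - r
-36*I(y, -3) = -36*(-108 - 1*12) = -36*(-108 - 12) = -36*(-120) = 4320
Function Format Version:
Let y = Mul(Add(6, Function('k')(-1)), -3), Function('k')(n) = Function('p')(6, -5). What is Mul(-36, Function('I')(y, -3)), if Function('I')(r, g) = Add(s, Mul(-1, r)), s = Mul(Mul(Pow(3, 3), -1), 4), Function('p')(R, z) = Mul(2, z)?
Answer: 4320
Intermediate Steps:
Function('k')(n) = -10 (Function('k')(n) = Mul(2, -5) = -10)
s = -108 (s = Mul(Mul(27, -1), 4) = Mul(-27, 4) = -108)
y = 12 (y = Mul(Add(6, -10), -3) = Mul(-4, -3) = 12)
Function('I')(r, g) = Add(-108, Mul(-1, r))
Mul(-36, Function('I')(y, -3)) = Mul(-36, Add(-108, Mul(-1, 12))) = Mul(-36, Add(-108, -12)) = Mul(-36, -120) = 4320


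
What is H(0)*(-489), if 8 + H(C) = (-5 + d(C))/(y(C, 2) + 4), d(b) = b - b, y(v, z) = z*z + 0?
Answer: 33741/8 ≈ 4217.6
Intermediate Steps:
y(v, z) = z² (y(v, z) = z² + 0 = z²)
d(b) = 0
H(C) = -69/8 (H(C) = -8 + (-5 + 0)/(2² + 4) = -8 - 5/(4 + 4) = -8 - 5/8 = -69/8)
H(0)*(-489) = -69/8*(-489) = 33741/8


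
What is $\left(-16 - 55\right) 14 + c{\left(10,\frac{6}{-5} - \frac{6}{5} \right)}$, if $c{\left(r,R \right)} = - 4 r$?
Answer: $-1034$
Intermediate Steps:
$\left(-16 - 55\right) 14 + c{\left(10,\frac{6}{-5} - \frac{6}{5} \right)} = \left(-16 - 55\right) 14 - 40 = \left(-71\right) 14 - 40 = -994 - 40 = -1034$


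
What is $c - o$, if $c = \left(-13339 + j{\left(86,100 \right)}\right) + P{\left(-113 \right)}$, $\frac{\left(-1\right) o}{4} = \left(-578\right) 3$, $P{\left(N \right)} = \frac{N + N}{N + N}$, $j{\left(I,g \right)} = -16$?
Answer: $-20290$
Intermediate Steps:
$P{\left(N \right)} = 1$ ($P{\left(N \right)} = \frac{2 N}{2 N} = 2 N \frac{1}{2 N} = 1$)
$o = 6936$ ($o = - 4 \left(\left(-578\right) 3\right) = \left(-4\right) \left(-1734\right) = 6936$)
$c = -13354$ ($c = \left(-13339 - 16\right) + 1 = -13355 + 1 = -13354$)
$c - o = -13354 - 6936 = -20290$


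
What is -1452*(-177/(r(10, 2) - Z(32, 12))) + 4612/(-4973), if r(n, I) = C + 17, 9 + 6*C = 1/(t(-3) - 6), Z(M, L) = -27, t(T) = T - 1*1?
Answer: 76673097532/12676177 ≈ 6048.6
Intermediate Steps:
t(T) = -1 + T (t(T) = T - 1 = -1 + T)
C = -91/60 (C = -3/2 + 1/(6*((-1 - 3) - 6)) = -3/2 + 1/(6*(-4 - 6)) = -3/2 + (1/6)/(-10) = -3/2 + (1/6)*(-1/10) = -3/2 - 1/60 = -91/60 ≈ -1.5167)
r(n, I) = 929/60 (r(n, I) = -91/60 + 17 = 929/60)
-1452*(-177/(r(10, 2) - Z(32, 12))) + 4612/(-4973) = -1452*(-177/(929/60 - 1*(-27))) + 4612/(-4973) = -1452*(-177/(929/60 + 27)) + 4612*(-1/4973) = -1452/((2549/60)*(-1/177)) - 4612/4973 = -1452/(-2549/10620) - 4612/4973 = -1452*(-10620/2549) - 4612/4973 = 15420240/2549 - 4612/4973 = 76673097532/12676177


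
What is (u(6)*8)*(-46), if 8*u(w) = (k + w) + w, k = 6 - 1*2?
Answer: -736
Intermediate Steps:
k = 4 (k = 6 - 2 = 4)
u(w) = ½ + w/4 (u(w) = ((4 + w) + w)/8 = (4 + 2*w)/8 = ½ + w/4)
(u(6)*8)*(-46) = ((½ + (¼)*6)*8)*(-46) = ((½ + 3/2)*8)*(-46) = (2*8)*(-46) = 16*(-46) = -736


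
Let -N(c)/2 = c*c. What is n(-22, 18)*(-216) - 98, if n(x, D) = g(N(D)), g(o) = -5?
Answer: 982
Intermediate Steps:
N(c) = -2*c**2 (N(c) = -2*c*c = -2*c**2)
n(x, D) = -5
n(-22, 18)*(-216) - 98 = -5*(-216) - 98 = 1080 - 98 = 982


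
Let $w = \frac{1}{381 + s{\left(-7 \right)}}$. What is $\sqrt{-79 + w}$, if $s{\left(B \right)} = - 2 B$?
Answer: $\frac{2 i \sqrt{3081395}}{395} \approx 8.888 i$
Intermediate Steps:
$w = \frac{1}{395}$ ($w = \frac{1}{381 - -14} = \frac{1}{381 + 14} = \frac{1}{395} \approx 0.0025316$)
$\sqrt{-79 + w} = \sqrt{-79 + \frac{1}{395}} = \sqrt{- \frac{31204}{395}} = \frac{2 i \sqrt{3081395}}{395}$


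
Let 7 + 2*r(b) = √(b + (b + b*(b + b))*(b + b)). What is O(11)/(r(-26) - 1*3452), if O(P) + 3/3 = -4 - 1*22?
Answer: 124398/15943633 + 18*I*√68978/15943633 ≈ 0.0078024 + 0.00029651*I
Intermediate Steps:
O(P) = -27 (O(P) = -1 + (-4 - 1*22) = -1 + (-4 - 22) = -1 - 26 = -27)
r(b) = -7/2 + √(b + 2*b*(b + 2*b²))/2 (r(b) = -7/2 + √(b + (b + b*(b + b))*(b + b))/2 = -7/2 + √(b + (b + b*(2*b))*(2*b))/2 = -7/2 + √(b + (b + 2*b²)*(2*b))/2 = -7/2 + √(b + 2*b*(b + 2*b²))/2)
O(11)/(r(-26) - 1*3452) = -27/((-7/2 + √(-26*(1 + 2*(-26) + 4*(-26)²))/2) - 1*3452) = -27/((-7/2 + √(-26*(1 - 52 + 4*676))/2) - 3452) = -27/((-7/2 + √(-26*(1 - 52 + 2704))/2) - 3452) = -27/((-7/2 + √(-26*2653)/2) - 3452) = -27/((-7/2 + √(-68978)/2) - 3452) = -27/((-7/2 + (I*√68978)/2) - 3452) = -27/((-7/2 + I*√68978/2) - 3452) = -27/(-6911/2 + I*√68978/2)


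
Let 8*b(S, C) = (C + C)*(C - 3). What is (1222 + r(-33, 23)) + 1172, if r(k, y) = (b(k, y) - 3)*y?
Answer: 4970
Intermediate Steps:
b(S, C) = C*(-3 + C)/4 (b(S, C) = ((C + C)*(C - 3))/8 = ((2*C)*(-3 + C))/8 = (2*C*(-3 + C))/8 = C*(-3 + C)/4)
r(k, y) = y*(-3 + y*(-3 + y)/4) (r(k, y) = (y*(-3 + y)/4 - 3)*y = (-3 + y*(-3 + y)/4)*y = y*(-3 + y*(-3 + y)/4))
(1222 + r(-33, 23)) + 1172 = (1222 + (¼)*23*(-12 + 23*(-3 + 23))) + 1172 = (1222 + (¼)*23*(-12 + 23*20)) + 1172 = (1222 + (¼)*23*(-12 + 460)) + 1172 = (1222 + (¼)*23*448) + 1172 = (1222 + 2576) + 1172 = 3798 + 1172 = 4970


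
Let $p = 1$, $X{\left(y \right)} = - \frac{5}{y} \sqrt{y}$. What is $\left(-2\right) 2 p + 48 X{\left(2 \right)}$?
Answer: $-4 - 120 \sqrt{2} \approx -173.71$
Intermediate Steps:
$X{\left(y \right)} = - \frac{5}{\sqrt{y}}$
$\left(-2\right) 2 p + 48 X{\left(2 \right)} = \left(-2\right) 2 \cdot 1 + 48 \left(- \frac{5}{\sqrt{2}}\right) = \left(-4\right) 1 + 48 \left(- 5 \frac{\sqrt{2}}{2}\right) = -4 + 48 \left(- \frac{5 \sqrt{2}}{2}\right) = -4 - 120 \sqrt{2}$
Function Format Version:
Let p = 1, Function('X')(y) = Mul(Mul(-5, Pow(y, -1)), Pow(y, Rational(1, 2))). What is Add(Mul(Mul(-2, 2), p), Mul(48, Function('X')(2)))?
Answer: Add(-4, Mul(-120, Pow(2, Rational(1, 2)))) ≈ -173.71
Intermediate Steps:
Function('X')(y) = Mul(-5, Pow(y, Rational(-1, 2)))
Add(Mul(Mul(-2, 2), p), Mul(48, Function('X')(2))) = Add(Mul(Mul(-2, 2), 1), Mul(48, Mul(-5, Pow(2, Rational(-1, 2))))) = Add(Mul(-4, 1), Mul(48, Mul(-5, Mul(Rational(1, 2), Pow(2, Rational(1, 2)))))) = Add(-4, Mul(48, Mul(Rational(-5, 2), Pow(2, Rational(1, 2))))) = Add(-4, Mul(-120, Pow(2, Rational(1, 2))))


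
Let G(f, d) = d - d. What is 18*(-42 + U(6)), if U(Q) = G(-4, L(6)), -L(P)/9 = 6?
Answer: -756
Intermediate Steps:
L(P) = -54 (L(P) = -9*6 = -54)
G(f, d) = 0
U(Q) = 0
18*(-42 + U(6)) = 18*(-42 + 0) = 18*(-42) = -756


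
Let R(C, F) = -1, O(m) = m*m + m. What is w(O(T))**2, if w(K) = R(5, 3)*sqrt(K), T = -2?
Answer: 2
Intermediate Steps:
O(m) = m + m**2 (O(m) = m**2 + m = m + m**2)
w(K) = -sqrt(K)
w(O(T))**2 = (-sqrt(-2*(1 - 2)))**2 = (-sqrt(-2*(-1)))**2 = (-sqrt(2))**2 = 2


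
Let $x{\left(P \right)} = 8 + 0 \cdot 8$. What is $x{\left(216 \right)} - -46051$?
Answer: $46059$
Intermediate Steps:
$x{\left(P \right)} = 8$ ($x{\left(P \right)} = 8 + 0 = 8$)
$x{\left(216 \right)} - -46051 = 8 - -46051 = 8 + 46051 = 46059$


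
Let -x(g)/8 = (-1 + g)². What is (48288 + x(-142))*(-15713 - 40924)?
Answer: 6530472648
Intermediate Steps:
x(g) = -8*(-1 + g)²
(48288 + x(-142))*(-15713 - 40924) = (48288 - 8*(-1 - 142)²)*(-15713 - 40924) = (48288 - 8*(-143)²)*(-56637) = (48288 - 8*20449)*(-56637) = (48288 - 163592)*(-56637) = -115304*(-56637) = 6530472648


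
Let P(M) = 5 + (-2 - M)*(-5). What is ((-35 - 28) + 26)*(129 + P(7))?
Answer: -6623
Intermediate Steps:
P(M) = 15 + 5*M (P(M) = 5 + (10 + 5*M) = 15 + 5*M)
((-35 - 28) + 26)*(129 + P(7)) = ((-35 - 28) + 26)*(129 + (15 + 5*7)) = (-63 + 26)*(129 + (15 + 35)) = -37*(129 + 50) = -37*179 = -6623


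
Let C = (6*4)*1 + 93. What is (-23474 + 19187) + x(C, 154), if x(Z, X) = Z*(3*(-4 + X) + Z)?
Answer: 62052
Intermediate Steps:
C = 117 (C = 24*1 + 93 = 24 + 93 = 117)
x(Z, X) = Z*(-12 + Z + 3*X) (x(Z, X) = Z*((-12 + 3*X) + Z) = Z*(-12 + Z + 3*X))
(-23474 + 19187) + x(C, 154) = (-23474 + 19187) + 117*(-12 + 117 + 3*154) = -4287 + 117*(-12 + 117 + 462) = -4287 + 117*567 = -4287 + 66339 = 62052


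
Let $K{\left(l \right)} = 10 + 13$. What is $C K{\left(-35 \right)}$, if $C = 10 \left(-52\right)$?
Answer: $-11960$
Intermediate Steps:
$K{\left(l \right)} = 23$
$C = -520$
$C K{\left(-35 \right)} = \left(-520\right) 23 = -11960$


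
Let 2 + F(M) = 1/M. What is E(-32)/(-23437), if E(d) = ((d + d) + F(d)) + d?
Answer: 3137/749984 ≈ 0.0041828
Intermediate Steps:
F(M) = -2 + 1/M
E(d) = -2 + 1/d + 3*d (E(d) = ((d + d) + (-2 + 1/d)) + d = (2*d + (-2 + 1/d)) + d = (-2 + 1/d + 2*d) + d = -2 + 1/d + 3*d)
E(-32)/(-23437) = (-2 + 1/(-32) + 3*(-32))/(-23437) = (-2 - 1/32 - 96)*(-1/23437) = -3137/32*(-1/23437) = 3137/749984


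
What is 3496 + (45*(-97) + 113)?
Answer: -756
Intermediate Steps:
3496 + (45*(-97) + 113) = 3496 + (-4365 + 113) = 3496 - 4252 = -756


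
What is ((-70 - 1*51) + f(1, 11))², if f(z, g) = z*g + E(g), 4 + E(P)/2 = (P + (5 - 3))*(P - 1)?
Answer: 20164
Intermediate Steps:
E(P) = -8 + 2*(-1 + P)*(2 + P) (E(P) = -8 + 2*((P + (5 - 3))*(P - 1)) = -8 + 2*((P + 2)*(-1 + P)) = -8 + 2*((2 + P)*(-1 + P)) = -8 + 2*((-1 + P)*(2 + P)) = -8 + 2*(-1 + P)*(2 + P))
f(z, g) = -12 + 2*g + 2*g² + g*z (f(z, g) = z*g + (-12 + 2*g + 2*g²) = g*z + (-12 + 2*g + 2*g²) = -12 + 2*g + 2*g² + g*z)
((-70 - 1*51) + f(1, 11))² = ((-70 - 1*51) + (-12 + 2*11 + 2*11² + 11*1))² = ((-70 - 51) + (-12 + 22 + 2*121 + 11))² = (-121 + (-12 + 22 + 242 + 11))² = (-121 + 263)² = 142² = 20164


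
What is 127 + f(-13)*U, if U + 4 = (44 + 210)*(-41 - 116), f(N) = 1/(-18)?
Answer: 7028/3 ≈ 2342.7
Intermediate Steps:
f(N) = -1/18
U = -39882 (U = -4 + (44 + 210)*(-41 - 116) = -4 + 254*(-157) = -4 - 39878 = -39882)
127 + f(-13)*U = 127 - 1/18*(-39882) = 127 + 6647/3 = 7028/3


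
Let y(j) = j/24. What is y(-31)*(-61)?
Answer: 1891/24 ≈ 78.792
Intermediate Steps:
y(j) = j/24 (y(j) = j*(1/24) = j/24)
y(-31)*(-61) = ((1/24)*(-31))*(-61) = -31/24*(-61) = 1891/24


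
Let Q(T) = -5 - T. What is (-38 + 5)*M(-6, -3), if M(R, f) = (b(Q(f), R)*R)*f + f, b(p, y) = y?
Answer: 3663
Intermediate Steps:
M(R, f) = f + f*R² (M(R, f) = (R*R)*f + f = R²*f + f = f*R² + f = f + f*R²)
(-38 + 5)*M(-6, -3) = (-38 + 5)*(-3*(1 + (-6)²)) = -(-99)*(1 + 36) = -(-99)*37 = -33*(-111) = 3663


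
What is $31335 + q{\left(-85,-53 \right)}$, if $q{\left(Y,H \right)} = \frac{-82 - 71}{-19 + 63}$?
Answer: $\frac{1378587}{44} \approx 31332.0$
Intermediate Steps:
$q{\left(Y,H \right)} = - \frac{153}{44}$
$31335 + q{\left(-85,-53 \right)} = 31335 - \frac{153}{44} = \frac{1378587}{44}$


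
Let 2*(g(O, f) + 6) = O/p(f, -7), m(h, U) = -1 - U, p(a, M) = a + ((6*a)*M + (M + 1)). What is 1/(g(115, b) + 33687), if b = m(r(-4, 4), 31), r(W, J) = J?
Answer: 2612/87974887 ≈ 2.9690e-5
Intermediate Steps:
p(a, M) = 1 + M + a + 6*M*a (p(a, M) = a + (6*M*a + (1 + M)) = a + (1 + M + 6*M*a) = 1 + M + a + 6*M*a)
b = -32 (b = -1 - 1*31 = -1 - 31 = -32)
g(O, f) = -6 + O/(2*(-6 - 41*f)) (g(O, f) = -6 + (O/(1 - 7 + f + 6*(-7)*f))/2 = -6 + (O/(1 - 7 + f - 42*f))/2 = -6 + (O/(-6 - 41*f))/2 = -6 + O/(2*(-6 - 41*f)))
1/(g(115, b) + 33687) = 1/((-72 - 1*115 - 492*(-32))/(2*(6 + 41*(-32))) + 33687) = 1/((-72 - 115 + 15744)/(2*(6 - 1312)) + 33687) = 1/((½)*15557/(-1306) + 33687) = 1/((½)*(-1/1306)*15557 + 33687) = 1/(-15557/2612 + 33687) = 1/(87974887/2612) = 2612/87974887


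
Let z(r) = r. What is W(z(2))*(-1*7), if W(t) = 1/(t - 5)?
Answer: 7/3 ≈ 2.3333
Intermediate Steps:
W(t) = 1/(-5 + t)
W(z(2))*(-1*7) = (-1*7)/(-5 + 2) = -7/(-3) = -⅓*(-7) = 7/3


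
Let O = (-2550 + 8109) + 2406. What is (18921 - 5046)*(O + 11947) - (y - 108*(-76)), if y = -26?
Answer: 276270818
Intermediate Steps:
O = 7965 (O = 5559 + 2406 = 7965)
(18921 - 5046)*(O + 11947) - (y - 108*(-76)) = (18921 - 5046)*(7965 + 11947) - (-26 - 108*(-76)) = 13875*19912 - (-26 + 8208) = 276279000 - 1*8182 = 276279000 - 8182 = 276270818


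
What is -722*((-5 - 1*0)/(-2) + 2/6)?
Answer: -6137/3 ≈ -2045.7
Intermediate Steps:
-722*((-5 - 1*0)/(-2) + 2/6) = -722*((-5 + 0)*(-½) + 2*(⅙)) = -722*(-5*(-½) + ⅓) = -722*(5/2 + ⅓) = -722*17/6 = -6137/3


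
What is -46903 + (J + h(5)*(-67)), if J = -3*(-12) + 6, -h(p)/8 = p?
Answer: -44181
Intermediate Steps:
h(p) = -8*p
J = 42 (J = 36 + 6 = 42)
-46903 + (J + h(5)*(-67)) = -46903 + (42 - 8*5*(-67)) = -46903 + (42 - 40*(-67)) = -46903 + (42 + 2680) = -46903 + 2722 = -44181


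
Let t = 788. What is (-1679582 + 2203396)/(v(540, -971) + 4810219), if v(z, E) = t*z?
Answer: 523814/5235739 ≈ 0.10005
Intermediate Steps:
v(z, E) = 788*z
(-1679582 + 2203396)/(v(540, -971) + 4810219) = (-1679582 + 2203396)/(788*540 + 4810219) = 523814/(425520 + 4810219) = 523814/5235739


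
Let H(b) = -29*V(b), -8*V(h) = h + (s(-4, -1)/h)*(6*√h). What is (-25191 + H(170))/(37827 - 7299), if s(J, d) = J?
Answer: -98299/122112 - 29*√170/1729920 ≈ -0.80521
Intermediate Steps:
V(h) = 3/√h - h/8 (V(h) = -(h + (-4/h)*(6*√h))/8 = -(h - 24/√h)/8 = 3/√h - h/8)
H(b) = -87/√b + 29*b/8 (H(b) = -29*(3/√b - b/8) = -87/√b + 29*b/8)
(-25191 + H(170))/(37827 - 7299) = (-25191 + (-87*√170/170 + (29/8)*170))/(37827 - 7299) = (-25191 + (-87*√170/170 + 2465/4))/30528 = (-25191 + (-87*√170/170 + 2465/4))*(1/30528) = (-25191 + (2465/4 - 87*√170/170))*(1/30528) = (-98299/4 - 87*√170/170)*(1/30528) = -98299/122112 - 29*√170/1729920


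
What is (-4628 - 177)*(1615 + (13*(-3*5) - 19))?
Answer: -6731805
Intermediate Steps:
(-4628 - 177)*(1615 + (13*(-3*5) - 19)) = -4805*(1615 + (13*(-15) - 19)) = -4805*(1615 + (-195 - 19)) = -4805*(1615 - 214) = -4805*1401 = -6731805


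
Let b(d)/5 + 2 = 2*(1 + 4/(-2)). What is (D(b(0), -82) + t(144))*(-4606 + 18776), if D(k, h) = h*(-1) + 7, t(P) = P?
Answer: 3301610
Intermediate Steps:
b(d) = -20 (b(d) = -10 + 5*(2*(1 + 4/(-2))) = -10 + 5*(2*(1 + 4*(-1/2))) = -10 + 5*(2*(1 - 2)) = -10 + 5*(2*(-1)) = -10 + 5*(-2) = -10 - 10 = -20)
D(k, h) = 7 - h (D(k, h) = -h + 7 = 7 - h)
(D(b(0), -82) + t(144))*(-4606 + 18776) = ((7 - 1*(-82)) + 144)*(-4606 + 18776) = ((7 + 82) + 144)*14170 = (89 + 144)*14170 = 233*14170 = 3301610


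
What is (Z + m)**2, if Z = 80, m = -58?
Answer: 484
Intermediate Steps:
(Z + m)**2 = (80 - 58)**2 = 22**2 = 484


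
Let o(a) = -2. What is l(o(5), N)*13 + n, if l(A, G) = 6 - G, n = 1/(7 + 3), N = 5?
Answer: 131/10 ≈ 13.100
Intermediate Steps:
n = ⅒ (n = 1/10 = ⅒ ≈ 0.10000)
l(o(5), N)*13 + n = (6 - 1*5)*13 + ⅒ = (6 - 5)*13 + ⅒ = 1*13 + ⅒ = 13 + ⅒ = 131/10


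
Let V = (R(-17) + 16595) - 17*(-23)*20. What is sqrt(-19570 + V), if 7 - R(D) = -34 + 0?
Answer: sqrt(4886) ≈ 69.900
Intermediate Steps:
R(D) = 41 (R(D) = 7 - (-34 + 0) = 7 - 1*(-34) = 7 + 34 = 41)
V = 24456 (V = (41 + 16595) - 17*(-23)*20 = 16636 + 391*20 = 16636 + 7820 = 24456)
sqrt(-19570 + V) = sqrt(-19570 + 24456) = sqrt(4886)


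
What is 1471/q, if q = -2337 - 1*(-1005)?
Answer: -1471/1332 ≈ -1.1044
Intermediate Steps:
q = -1332 (q = -2337 + 1005 = -1332)
1471/q = 1471/(-1332) = 1471*(-1/1332) = -1471/1332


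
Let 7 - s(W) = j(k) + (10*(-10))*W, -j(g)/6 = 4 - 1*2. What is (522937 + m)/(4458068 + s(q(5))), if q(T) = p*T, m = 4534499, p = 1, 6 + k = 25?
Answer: 5057436/4458587 ≈ 1.1343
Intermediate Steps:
k = 19 (k = -6 + 25 = 19)
j(g) = -12 (j(g) = -6*(4 - 1*2) = -6*(4 - 2) = -6*2 = -12)
q(T) = T (q(T) = 1*T = T)
s(W) = 19 + 100*W (s(W) = 7 - (-12 + (10*(-10))*W) = 7 - (-12 - 100*W) = 7 + (12 + 100*W) = 19 + 100*W)
(522937 + m)/(4458068 + s(q(5))) = (522937 + 4534499)/(4458068 + (19 + 100*5)) = 5057436/(4458068 + (19 + 500)) = 5057436/(4458068 + 519) = 5057436/4458587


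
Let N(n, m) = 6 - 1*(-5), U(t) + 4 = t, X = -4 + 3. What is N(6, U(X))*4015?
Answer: 44165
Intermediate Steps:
X = -1
U(t) = -4 + t
N(n, m) = 11 (N(n, m) = 6 + 5 = 11)
N(6, U(X))*4015 = 11*4015 = 44165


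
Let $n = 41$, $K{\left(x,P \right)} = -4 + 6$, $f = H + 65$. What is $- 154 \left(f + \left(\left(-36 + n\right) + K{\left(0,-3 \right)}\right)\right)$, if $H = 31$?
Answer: $-15862$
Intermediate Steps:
$f = 96$ ($f = 31 + 65 = 96$)
$K{\left(x,P \right)} = 2$
$- 154 \left(f + \left(\left(-36 + n\right) + K{\left(0,-3 \right)}\right)\right) = - 154 \left(96 + \left(\left(-36 + 41\right) + 2\right)\right) = - 154 \left(96 + \left(5 + 2\right)\right) = - 154 \left(96 + 7\right) = \left(-154\right) 103 = -15862$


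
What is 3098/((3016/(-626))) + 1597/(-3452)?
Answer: -837430731/1301404 ≈ -643.48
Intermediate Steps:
3098/((3016/(-626))) + 1597/(-3452) = 3098/((3016*(-1/626))) + 1597*(-1/3452) = 3098/(-1508/313) - 1597/3452 = 3098*(-313/1508) - 1597/3452 = -484837/754 - 1597/3452 = -837430731/1301404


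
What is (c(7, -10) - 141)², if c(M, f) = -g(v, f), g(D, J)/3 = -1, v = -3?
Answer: 19044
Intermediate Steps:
g(D, J) = -3 (g(D, J) = 3*(-1) = -3)
c(M, f) = 3 (c(M, f) = -1*(-3) = 3)
(c(7, -10) - 141)² = (3 - 141)² = (-138)² = 19044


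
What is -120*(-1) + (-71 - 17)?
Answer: 32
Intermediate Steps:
-120*(-1) + (-71 - 17) = 120 - 88 = 32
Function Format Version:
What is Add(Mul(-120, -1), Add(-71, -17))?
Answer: 32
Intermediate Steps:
Add(Mul(-120, -1), Add(-71, -17)) = Add(120, -88) = 32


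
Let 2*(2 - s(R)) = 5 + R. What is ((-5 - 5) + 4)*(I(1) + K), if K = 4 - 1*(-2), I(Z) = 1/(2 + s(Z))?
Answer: -42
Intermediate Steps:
s(R) = -1/2 - R/2 (s(R) = 2 - (5 + R)/2 = 2 + (-5/2 - R/2) = -1/2 - R/2)
I(Z) = 1/(3/2 - Z/2) (I(Z) = 1/(2 + (-1/2 - Z/2)) = 1/(3/2 - Z/2))
K = 6 (K = 4 + 2 = 6)
((-5 - 5) + 4)*(I(1) + K) = ((-5 - 5) + 4)*(-2/(-3 + 1) + 6) = (-10 + 4)*(-2/(-2) + 6) = -6*(-2*(-1/2) + 6) = -6*(1 + 6) = -6*7 = -42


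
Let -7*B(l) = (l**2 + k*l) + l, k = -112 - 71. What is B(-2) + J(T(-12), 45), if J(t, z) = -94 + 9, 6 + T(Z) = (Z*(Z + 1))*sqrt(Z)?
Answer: -963/7 ≈ -137.57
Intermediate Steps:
k = -183
T(Z) = -6 + Z**(3/2)*(1 + Z) (T(Z) = -6 + (Z*(Z + 1))*sqrt(Z) = -6 + (Z*(1 + Z))*sqrt(Z) = -6 + Z**(3/2)*(1 + Z))
J(t, z) = -85
B(l) = 26*l - l**2/7 (B(l) = -((l**2 - 183*l) + l)/7 = -(l**2 - 182*l)/7 = 26*l - l**2/7)
B(-2) + J(T(-12), 45) = (1/7)*(-2)*(182 - 1*(-2)) - 85 = (1/7)*(-2)*(182 + 2) - 85 = (1/7)*(-2)*184 - 85 = -368/7 - 85 = -963/7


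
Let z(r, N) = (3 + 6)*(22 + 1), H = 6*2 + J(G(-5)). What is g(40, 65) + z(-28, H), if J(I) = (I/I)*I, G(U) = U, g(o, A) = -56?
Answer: 151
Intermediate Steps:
J(I) = I (J(I) = 1*I = I)
H = 7 (H = 6*2 - 5 = 12 - 5 = 7)
z(r, N) = 207 (z(r, N) = 9*23 = 207)
g(40, 65) + z(-28, H) = -56 + 207 = 151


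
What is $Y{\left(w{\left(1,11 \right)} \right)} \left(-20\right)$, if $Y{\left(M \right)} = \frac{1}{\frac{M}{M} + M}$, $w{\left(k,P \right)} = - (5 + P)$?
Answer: $\frac{4}{3} \approx 1.3333$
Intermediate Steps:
$w{\left(k,P \right)} = -5 - P$
$Y{\left(M \right)} = \frac{1}{1 + M}$
$Y{\left(w{\left(1,11 \right)} \right)} \left(-20\right) = \frac{1}{1 - 16} \left(-20\right) = \frac{1}{-15} \left(-20\right) = \left(- \frac{1}{15}\right) \left(-20\right) = \frac{4}{3}$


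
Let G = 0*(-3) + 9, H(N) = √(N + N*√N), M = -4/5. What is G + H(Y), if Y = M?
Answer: 9 + 2*√(-5 - 2*I*√5)/5 ≈ 9.3697 - 0.96781*I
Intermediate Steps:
M = -⅘ (M = -4*⅕ = -⅘ ≈ -0.80000)
Y = -⅘ ≈ -0.80000
H(N) = √(N + N^(3/2))
G = 9 (G = 0 + 9 = 9)
G + H(Y) = 9 + √(-⅘ + (-⅘)^(3/2)) = 9 + √(-⅘ - 8*I*√5/25)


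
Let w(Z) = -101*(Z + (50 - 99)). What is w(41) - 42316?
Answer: -41508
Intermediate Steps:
w(Z) = 4949 - 101*Z (w(Z) = -101*(Z - 49) = -101*(-49 + Z) = 4949 - 101*Z)
w(41) - 42316 = (4949 - 101*41) - 42316 = (4949 - 4141) - 42316 = 808 - 42316 = -41508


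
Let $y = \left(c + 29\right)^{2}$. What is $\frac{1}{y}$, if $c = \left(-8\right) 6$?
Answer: $\frac{1}{361} \approx 0.0027701$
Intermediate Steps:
$c = -48$
$y = 361$ ($y = \left(-48 + 29\right)^{2} = \left(-19\right)^{2} = 361$)
$\frac{1}{y} = \frac{1}{361}$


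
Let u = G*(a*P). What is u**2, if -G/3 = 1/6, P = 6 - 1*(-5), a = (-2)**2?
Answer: 484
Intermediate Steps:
a = 4
P = 11 (P = 6 + 5 = 11)
G = -1/2 (G = -3/6 = -3*1/6 = -1/2 ≈ -0.50000)
u = -22 (u = -2*11 = -1/2*44 = -22)
u**2 = (-22)**2 = 484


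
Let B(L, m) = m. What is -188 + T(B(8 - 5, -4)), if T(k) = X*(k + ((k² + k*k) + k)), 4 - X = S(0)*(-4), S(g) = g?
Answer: -92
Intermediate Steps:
X = 4 (X = 4 - 0*(-4) = 4 - 1*0 = 4 + 0 = 4)
T(k) = 8*k + 8*k² (T(k) = 4*(k + ((k² + k*k) + k)) = 4*(k + ((k² + k²) + k)) = 4*(k + (2*k² + k)) = 4*(k + (k + 2*k²)) = 4*(2*k + 2*k²) = 8*k + 8*k²)
-188 + T(B(8 - 5, -4)) = -188 + 8*(-4)*(1 - 4) = -188 + 8*(-4)*(-3) = -188 + 96 = -92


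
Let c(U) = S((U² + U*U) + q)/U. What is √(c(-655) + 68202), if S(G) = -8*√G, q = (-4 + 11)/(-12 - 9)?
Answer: √(263343267450 + 15720*√7722447)/1965 ≈ 261.18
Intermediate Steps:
q = -⅓ (q = 7/(-21) = 7*(-1/21) = -⅓ ≈ -0.33333)
c(U) = -8*√(-⅓ + 2*U²)/U (c(U) = (-8*√((U² + U*U) - ⅓))/U = (-8*√((U² + U²) - ⅓))/U = (-8*√(2*U² - ⅓))/U = (-8*√(-⅓ + 2*U²))/U = -8*√(-⅓ + 2*U²)/U)
√(c(-655) + 68202) = √(-8/3*√(-3 + 18*(-655)²)/(-655) + 68202) = √(-8/3*(-1/655)*√(-3 + 18*429025) + 68202) = √(-8/3*(-1/655)*√(-3 + 7722450) + 68202) = √(-8/3*(-1/655)*√7722447 + 68202) = √(8*√7722447/1965 + 68202) = √(68202 + 8*√7722447/1965)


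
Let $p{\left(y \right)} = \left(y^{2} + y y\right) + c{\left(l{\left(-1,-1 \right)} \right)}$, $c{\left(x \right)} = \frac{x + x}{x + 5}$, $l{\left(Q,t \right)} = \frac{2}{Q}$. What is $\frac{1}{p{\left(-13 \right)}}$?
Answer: $\frac{3}{1010} \approx 0.0029703$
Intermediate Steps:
$c{\left(x \right)} = \frac{2 x}{5 + x}$
$p{\left(y \right)} = - \frac{4}{3} + 2 y^{2}$ ($p{\left(y \right)} = \left(y^{2} + y y\right) + \frac{2 \frac{2}{-1}}{5 + \frac{2}{-1}} = \left(y^{2} + y^{2}\right) + \frac{2 \cdot 2 \left(-1\right)}{5 + 2 \left(-1\right)} = 2 y^{2} + 2 \left(-2\right) \frac{1}{5 - 2} = 2 y^{2} + 2 \left(-2\right) \frac{1}{3} = 2 y^{2} - \frac{4}{3} = - \frac{4}{3} + 2 y^{2}$)
$\frac{1}{p{\left(-13 \right)}} = \frac{1}{- \frac{4}{3} + 2 \left(-13\right)^{2}} = \frac{1}{- \frac{4}{3} + 2 \cdot 169} = \frac{1}{- \frac{4}{3} + 338} = \frac{1}{\frac{1010}{3}} = \frac{3}{1010}$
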